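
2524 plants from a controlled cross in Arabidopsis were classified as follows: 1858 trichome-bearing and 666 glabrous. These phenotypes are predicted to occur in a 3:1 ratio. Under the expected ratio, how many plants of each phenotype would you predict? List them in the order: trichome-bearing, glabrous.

1893, 631

Total ratio parts = 4. Expected numbers out of 2524:
  trichome-bearing: 2524 × 3/4 = 1893
  glabrous: 2524 × 1/4 = 631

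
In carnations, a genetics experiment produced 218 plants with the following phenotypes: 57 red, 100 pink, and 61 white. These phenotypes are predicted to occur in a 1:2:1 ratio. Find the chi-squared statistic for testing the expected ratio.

1.633

Expected counts for N = 218 under a 1:2:1 ratio (total parts = 4):
  red: 218 × 1/4 = 54.5
  pink: 218 × 2/4 = 109
  white: 218 × 1/4 = 54.5
χ² = Σ (O − E)² / E
  red: (57 − 54.5)² / 54.5 = 0.1147
  pink: (100 − 109)² / 109 = 0.7431
  white: (61 − 54.5)² / 54.5 = 0.7752
χ² = 0.1147 + 0.7431 + 0.7752 = 1.633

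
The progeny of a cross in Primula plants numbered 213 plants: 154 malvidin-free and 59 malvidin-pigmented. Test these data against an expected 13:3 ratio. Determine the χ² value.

11.198

Under the 13:3 hypothesis (Σ ratio = 16, N = 213):
  malvidin-free: 213 × 13/16 = 173.0625
  malvidin-pigmented: 213 × 3/16 = 39.9375
χ² = Σ (O − E)² / E
  malvidin-free: (154 − 173.0625)² / 173.0625 = 2.0997
  malvidin-pigmented: (59 − 39.9375)² / 39.9375 = 9.0987
χ² = 2.0997 + 9.0987 = 11.1984 ≈ 11.198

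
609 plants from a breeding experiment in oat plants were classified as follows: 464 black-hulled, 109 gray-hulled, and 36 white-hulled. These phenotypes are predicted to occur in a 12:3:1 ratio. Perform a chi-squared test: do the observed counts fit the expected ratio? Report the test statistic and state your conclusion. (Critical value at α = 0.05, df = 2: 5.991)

Expected counts for N = 609 under a 12:3:1 ratio (total parts = 16):
  black-hulled: 609 × 12/16 = 456.75
  gray-hulled: 609 × 3/16 = 114.1875
  white-hulled: 609 × 1/16 = 38.0625
χ² = Σ (O − E)² / E
  black-hulled: (464 − 456.75)² / 456.75 = 0.1151
  gray-hulled: (109 − 114.1875)² / 114.1875 = 0.2357
  white-hulled: (36 − 38.0625)² / 38.0625 = 0.1118
χ² = 0.1151 + 0.2357 + 0.1118 = 0.4626 ≈ 0.463
Degrees of freedom = 3 − 1 = 2; critical value at α = 0.05 is 5.991.
Since 0.463 < 5.991, we fail to reject the null hypothesis — the data are consistent with the 12:3:1 ratio.

0.463; consistent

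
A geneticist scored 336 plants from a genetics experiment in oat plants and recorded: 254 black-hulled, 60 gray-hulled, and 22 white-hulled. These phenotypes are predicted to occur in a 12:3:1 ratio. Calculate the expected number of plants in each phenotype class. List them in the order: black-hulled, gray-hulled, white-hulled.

Total ratio parts = 16. Expected numbers out of 336:
  black-hulled: 336 × 12/16 = 252
  gray-hulled: 336 × 3/16 = 63
  white-hulled: 336 × 1/16 = 21

252, 63, 21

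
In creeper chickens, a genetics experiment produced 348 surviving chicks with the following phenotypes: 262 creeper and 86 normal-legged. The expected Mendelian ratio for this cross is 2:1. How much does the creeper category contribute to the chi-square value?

Under the 2:1 hypothesis (Σ ratio = 3, N = 348):
  creeper: 348 × 2/3 = 232
  normal-legged: 348 × 1/3 = 116
Contribution of creeper: (262 − 232)² / 232 = 3.8793

3.879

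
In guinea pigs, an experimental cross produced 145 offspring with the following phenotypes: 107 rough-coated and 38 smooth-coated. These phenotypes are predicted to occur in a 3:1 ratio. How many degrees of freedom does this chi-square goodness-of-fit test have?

A goodness-of-fit test with 2 phenotype classes has df = 2 − 1 = 1.

1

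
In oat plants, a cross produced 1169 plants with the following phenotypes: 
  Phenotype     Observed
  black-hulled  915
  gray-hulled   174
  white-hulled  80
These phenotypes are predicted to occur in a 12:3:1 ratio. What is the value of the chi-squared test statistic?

11.643

Expected counts for N = 1169 under a 12:3:1 ratio (total parts = 16):
  black-hulled: 1169 × 12/16 = 876.75
  gray-hulled: 1169 × 3/16 = 219.1875
  white-hulled: 1169 × 1/16 = 73.0625
χ² = Σ (O − E)² / E
  black-hulled: (915 − 876.75)² / 876.75 = 1.6687
  gray-hulled: (174 − 219.1875)² / 219.1875 = 9.3158
  white-hulled: (80 − 73.0625)² / 73.0625 = 0.6587
χ² = 1.6687 + 9.3158 + 0.6587 = 11.6432 ≈ 11.643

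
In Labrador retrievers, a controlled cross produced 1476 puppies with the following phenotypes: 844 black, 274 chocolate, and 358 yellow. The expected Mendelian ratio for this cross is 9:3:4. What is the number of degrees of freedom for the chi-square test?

A goodness-of-fit test with 3 phenotype classes has df = 3 − 1 = 2.

2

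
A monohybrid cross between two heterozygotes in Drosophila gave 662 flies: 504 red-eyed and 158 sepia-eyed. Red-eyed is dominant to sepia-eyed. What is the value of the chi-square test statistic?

For a monohybrid cross between heterozygotes with complete dominance, the expected phenotypic ratio is 3:1.
The 3:1 ratio has 4 parts, so with N = 662 the expected counts are:
  red-eyed: 662 × 3/4 = 496.5
  sepia-eyed: 662 × 1/4 = 165.5
χ² = Σ (O − E)² / E
  red-eyed: (504 − 496.5)² / 496.5 = 0.1133
  sepia-eyed: (158 − 165.5)² / 165.5 = 0.3399
χ² = 0.1133 + 0.3399 = 0.4532 ≈ 0.453

0.453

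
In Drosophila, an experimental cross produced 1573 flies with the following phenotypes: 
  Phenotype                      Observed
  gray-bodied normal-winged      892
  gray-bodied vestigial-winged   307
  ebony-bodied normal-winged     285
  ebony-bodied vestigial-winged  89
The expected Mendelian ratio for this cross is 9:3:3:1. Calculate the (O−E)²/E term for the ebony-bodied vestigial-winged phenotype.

0.882

Expected counts for N = 1573 under a 9:3:3:1 ratio (total parts = 16):
  gray-bodied normal-winged: 1573 × 9/16 = 884.8125
  gray-bodied vestigial-winged: 1573 × 3/16 = 294.9375
  ebony-bodied normal-winged: 1573 × 3/16 = 294.9375
  ebony-bodied vestigial-winged: 1573 × 1/16 = 98.3125
Contribution of ebony-bodied vestigial-winged: (89 − 98.3125)² / 98.3125 = 0.8821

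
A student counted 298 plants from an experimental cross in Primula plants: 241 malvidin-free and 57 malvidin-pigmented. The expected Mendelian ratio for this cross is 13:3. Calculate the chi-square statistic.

0.028

Total ratio parts = 16. Expected numbers out of 298:
  malvidin-free: 298 × 13/16 = 242.125
  malvidin-pigmented: 298 × 3/16 = 55.875
χ² = Σ (O − E)² / E
  malvidin-free: (241 − 242.125)² / 242.125 = 0.0052
  malvidin-pigmented: (57 − 55.875)² / 55.875 = 0.0227
χ² = 0.0052 + 0.0227 = 0.0279 ≈ 0.028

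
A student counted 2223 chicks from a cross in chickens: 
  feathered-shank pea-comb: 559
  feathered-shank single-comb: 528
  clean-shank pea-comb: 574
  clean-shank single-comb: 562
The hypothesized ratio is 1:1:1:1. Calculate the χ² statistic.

2.074

Total ratio parts = 4. Expected numbers out of 2223:
  feathered-shank pea-comb: 2223 × 1/4 = 555.75
  feathered-shank single-comb: 2223 × 1/4 = 555.75
  clean-shank pea-comb: 2223 × 1/4 = 555.75
  clean-shank single-comb: 2223 × 1/4 = 555.75
χ² = Σ (O − E)² / E
  feathered-shank pea-comb: (559 − 555.75)² / 555.75 = 0.0190
  feathered-shank single-comb: (528 − 555.75)² / 555.75 = 1.3856
  clean-shank pea-comb: (574 − 555.75)² / 555.75 = 0.5993
  clean-shank single-comb: (562 − 555.75)² / 555.75 = 0.0703
χ² = 0.0190 + 1.3856 + 0.5993 + 0.0703 = 2.0742 ≈ 2.074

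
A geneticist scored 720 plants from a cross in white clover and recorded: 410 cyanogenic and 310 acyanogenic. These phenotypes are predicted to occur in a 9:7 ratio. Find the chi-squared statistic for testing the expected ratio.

Expected counts for N = 720 under a 9:7 ratio (total parts = 16):
  cyanogenic: 720 × 9/16 = 405
  acyanogenic: 720 × 7/16 = 315
χ² = Σ (O − E)² / E
  cyanogenic: (410 − 405)² / 405 = 0.0617
  acyanogenic: (310 − 315)² / 315 = 0.0794
χ² = 0.0617 + 0.0794 = 0.1411 ≈ 0.141

0.141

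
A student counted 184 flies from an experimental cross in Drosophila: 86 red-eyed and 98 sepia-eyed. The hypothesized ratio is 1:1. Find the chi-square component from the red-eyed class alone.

Expected counts for N = 184 under a 1:1 ratio (total parts = 2):
  red-eyed: 184 × 1/2 = 92
  sepia-eyed: 184 × 1/2 = 92
Contribution of red-eyed: (86 − 92)² / 92 = 0.3913

0.391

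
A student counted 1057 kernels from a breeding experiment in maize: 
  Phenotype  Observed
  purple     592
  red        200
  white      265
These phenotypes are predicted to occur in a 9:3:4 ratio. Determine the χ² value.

The 9:3:4 ratio has 16 parts, so with N = 1057 the expected counts are:
  purple: 1057 × 9/16 = 594.5625
  red: 1057 × 3/16 = 198.1875
  white: 1057 × 4/16 = 264.25
χ² = Σ (O − E)² / E
  purple: (592 − 594.5625)² / 594.5625 = 0.0110
  red: (200 − 198.1875)² / 198.1875 = 0.0166
  white: (265 − 264.25)² / 264.25 = 0.0021
χ² = 0.0110 + 0.0166 + 0.0021 = 0.0297 ≈ 0.030

0.030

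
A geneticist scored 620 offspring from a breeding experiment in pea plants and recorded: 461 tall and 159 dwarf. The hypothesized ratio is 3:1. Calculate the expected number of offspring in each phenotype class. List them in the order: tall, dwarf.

The 3:1 ratio has 4 parts, so with N = 620 the expected counts are:
  tall: 620 × 3/4 = 465
  dwarf: 620 × 1/4 = 155

465, 155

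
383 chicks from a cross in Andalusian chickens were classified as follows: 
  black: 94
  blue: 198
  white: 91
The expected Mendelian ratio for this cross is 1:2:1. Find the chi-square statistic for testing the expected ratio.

Expected counts for N = 383 under a 1:2:1 ratio (total parts = 4):
  black: 383 × 1/4 = 95.75
  blue: 383 × 2/4 = 191.5
  white: 383 × 1/4 = 95.75
χ² = Σ (O − E)² / E
  black: (94 − 95.75)² / 95.75 = 0.0320
  blue: (198 − 191.5)² / 191.5 = 0.2206
  white: (91 − 95.75)² / 95.75 = 0.2356
χ² = 0.0320 + 0.2206 + 0.2356 = 0.4882 ≈ 0.488

0.488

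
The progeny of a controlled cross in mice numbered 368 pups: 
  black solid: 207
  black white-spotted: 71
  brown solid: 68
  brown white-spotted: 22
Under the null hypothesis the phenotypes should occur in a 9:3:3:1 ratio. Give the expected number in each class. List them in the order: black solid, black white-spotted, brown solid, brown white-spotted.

Under the 9:3:3:1 hypothesis (Σ ratio = 16, N = 368):
  black solid: 368 × 9/16 = 207
  black white-spotted: 368 × 3/16 = 69
  brown solid: 368 × 3/16 = 69
  brown white-spotted: 368 × 1/16 = 23

207, 69, 69, 23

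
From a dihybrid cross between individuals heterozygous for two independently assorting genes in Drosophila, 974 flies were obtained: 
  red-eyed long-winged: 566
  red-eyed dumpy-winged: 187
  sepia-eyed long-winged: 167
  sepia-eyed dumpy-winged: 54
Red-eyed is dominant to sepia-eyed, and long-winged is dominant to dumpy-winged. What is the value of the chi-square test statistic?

2.818

A dihybrid F₂ with independent assortment and complete dominance at both loci gives a 9:3:3:1 phenotypic ratio.
Under the 9:3:3:1 hypothesis (Σ ratio = 16, N = 974):
  red-eyed long-winged: 974 × 9/16 = 547.875
  red-eyed dumpy-winged: 974 × 3/16 = 182.625
  sepia-eyed long-winged: 974 × 3/16 = 182.625
  sepia-eyed dumpy-winged: 974 × 1/16 = 60.875
χ² = Σ (O − E)² / E
  red-eyed long-winged: (566 − 547.875)² / 547.875 = 0.5996
  red-eyed dumpy-winged: (187 − 182.625)² / 182.625 = 0.1048
  sepia-eyed long-winged: (167 − 182.625)² / 182.625 = 1.3368
  sepia-eyed dumpy-winged: (54 − 60.875)² / 60.875 = 0.7764
χ² = 0.5996 + 0.1048 + 1.3368 + 0.7764 = 2.8176 ≈ 2.818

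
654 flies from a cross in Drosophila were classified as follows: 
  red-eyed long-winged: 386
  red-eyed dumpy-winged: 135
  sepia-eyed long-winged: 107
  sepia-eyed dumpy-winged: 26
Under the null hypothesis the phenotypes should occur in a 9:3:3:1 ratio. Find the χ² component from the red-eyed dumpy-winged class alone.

Expected counts for N = 654 under a 9:3:3:1 ratio (total parts = 16):
  red-eyed long-winged: 654 × 9/16 = 367.875
  red-eyed dumpy-winged: 654 × 3/16 = 122.625
  sepia-eyed long-winged: 654 × 3/16 = 122.625
  sepia-eyed dumpy-winged: 654 × 1/16 = 40.875
Contribution of red-eyed dumpy-winged: (135 − 122.625)² / 122.625 = 1.2489

1.249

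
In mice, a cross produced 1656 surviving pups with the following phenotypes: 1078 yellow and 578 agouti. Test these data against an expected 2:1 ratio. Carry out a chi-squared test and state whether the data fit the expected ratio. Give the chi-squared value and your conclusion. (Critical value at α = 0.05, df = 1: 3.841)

Expected counts for N = 1656 under a 2:1 ratio (total parts = 3):
  yellow: 1656 × 2/3 = 1104
  agouti: 1656 × 1/3 = 552
χ² = Σ (O − E)² / E
  yellow: (1078 − 1104)² / 1104 = 0.6123
  agouti: (578 − 552)² / 552 = 1.2246
χ² = 0.6123 + 1.2246 = 1.8369 ≈ 1.837
Degrees of freedom = 2 − 1 = 1; critical value at α = 0.05 is 3.841.
Since 1.837 < 3.841, we fail to reject the null hypothesis — the data are consistent with the 2:1 ratio.

1.837; consistent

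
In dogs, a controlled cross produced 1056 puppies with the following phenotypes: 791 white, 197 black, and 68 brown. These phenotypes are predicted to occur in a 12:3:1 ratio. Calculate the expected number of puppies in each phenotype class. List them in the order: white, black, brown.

792, 198, 66

Under the 12:3:1 hypothesis (Σ ratio = 16, N = 1056):
  white: 1056 × 12/16 = 792
  black: 1056 × 3/16 = 198
  brown: 1056 × 1/16 = 66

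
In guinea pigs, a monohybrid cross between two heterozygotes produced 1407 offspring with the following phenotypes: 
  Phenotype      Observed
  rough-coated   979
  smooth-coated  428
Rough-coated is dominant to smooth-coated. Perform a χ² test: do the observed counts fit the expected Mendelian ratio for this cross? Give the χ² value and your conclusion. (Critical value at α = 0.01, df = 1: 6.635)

For a monohybrid cross between heterozygotes with complete dominance, the expected phenotypic ratio is 3:1.
Total ratio parts = 4. Expected numbers out of 1407:
  rough-coated: 1407 × 3/4 = 1055.25
  smooth-coated: 1407 × 1/4 = 351.75
χ² = Σ (O − E)² / E
  rough-coated: (979 − 1055.25)² / 1055.25 = 5.5097
  smooth-coated: (428 − 351.75)² / 351.75 = 16.5290
χ² = 5.5097 + 16.5290 = 22.0387 ≈ 22.039
Degrees of freedom = 2 − 1 = 1; critical value at α = 0.01 is 6.635.
Since 22.039 > 6.635, we reject the null hypothesis — the data do not fit the 3:1 ratio.

22.039; not consistent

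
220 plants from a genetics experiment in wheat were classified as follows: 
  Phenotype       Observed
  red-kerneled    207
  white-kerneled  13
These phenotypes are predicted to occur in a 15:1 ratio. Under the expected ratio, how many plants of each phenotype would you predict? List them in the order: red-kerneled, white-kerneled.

Expected counts for N = 220 under a 15:1 ratio (total parts = 16):
  red-kerneled: 220 × 15/16 = 206.25
  white-kerneled: 220 × 1/16 = 13.75

206.25, 13.75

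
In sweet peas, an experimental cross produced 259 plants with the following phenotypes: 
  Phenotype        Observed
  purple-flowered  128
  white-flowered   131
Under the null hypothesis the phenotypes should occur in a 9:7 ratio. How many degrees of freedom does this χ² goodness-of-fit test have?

A goodness-of-fit test with 2 phenotype classes has df = 2 − 1 = 1.

1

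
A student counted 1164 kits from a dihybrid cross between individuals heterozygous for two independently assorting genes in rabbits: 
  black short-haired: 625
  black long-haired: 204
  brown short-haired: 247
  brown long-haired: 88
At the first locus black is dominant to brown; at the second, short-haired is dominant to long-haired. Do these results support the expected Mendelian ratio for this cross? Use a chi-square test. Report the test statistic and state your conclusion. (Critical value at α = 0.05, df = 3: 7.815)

9.266; not consistent

A dihybrid F₂ with independent assortment and complete dominance at both loci gives a 9:3:3:1 phenotypic ratio.
Expected counts for N = 1164 under a 9:3:3:1 ratio (total parts = 16):
  black short-haired: 1164 × 9/16 = 654.75
  black long-haired: 1164 × 3/16 = 218.25
  brown short-haired: 1164 × 3/16 = 218.25
  brown long-haired: 1164 × 1/16 = 72.75
χ² = Σ (O − E)² / E
  black short-haired: (625 − 654.75)² / 654.75 = 1.3518
  black long-haired: (204 − 218.25)² / 218.25 = 0.9304
  brown short-haired: (247 − 218.25)² / 218.25 = 3.7872
  brown long-haired: (88 − 72.75)² / 72.75 = 3.1967
χ² = 1.3518 + 0.9304 + 3.7872 + 3.1967 = 9.2661 ≈ 9.266
Degrees of freedom = 4 − 1 = 3; critical value at α = 0.05 is 7.815.
Since 9.266 > 7.815, we reject the null hypothesis — the data do not fit the 9:3:3:1 ratio.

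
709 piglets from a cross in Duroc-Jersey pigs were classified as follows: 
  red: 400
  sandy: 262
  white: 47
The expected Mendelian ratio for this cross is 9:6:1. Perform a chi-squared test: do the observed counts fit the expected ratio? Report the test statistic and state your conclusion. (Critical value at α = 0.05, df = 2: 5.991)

The 9:6:1 ratio has 16 parts, so with N = 709 the expected counts are:
  red: 709 × 9/16 = 398.8125
  sandy: 709 × 6/16 = 265.875
  white: 709 × 1/16 = 44.3125
χ² = Σ (O − E)² / E
  red: (400 − 398.8125)² / 398.8125 = 0.0035
  sandy: (262 − 265.875)² / 265.875 = 0.0565
  white: (47 − 44.3125)² / 44.3125 = 0.1630
χ² = 0.0035 + 0.0565 + 0.1630 = 0.223
Degrees of freedom = 3 − 1 = 2; critical value at α = 0.05 is 5.991.
Since 0.223 < 5.991, we fail to reject the null hypothesis — the data are consistent with the 9:6:1 ratio.

0.223; consistent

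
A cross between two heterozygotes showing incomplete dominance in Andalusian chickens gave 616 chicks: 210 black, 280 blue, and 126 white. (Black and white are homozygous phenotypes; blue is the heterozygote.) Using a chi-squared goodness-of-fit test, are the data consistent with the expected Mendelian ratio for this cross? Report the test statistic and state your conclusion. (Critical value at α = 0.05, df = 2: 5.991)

With incomplete dominance, a heterozygote × heterozygote cross gives a 1:2:1 phenotypic ratio.
The 1:2:1 ratio has 4 parts, so with N = 616 the expected counts are:
  black: 616 × 1/4 = 154
  blue: 616 × 2/4 = 308
  white: 616 × 1/4 = 154
χ² = Σ (O − E)² / E
  black: (210 − 154)² / 154 = 20.3636
  blue: (280 − 308)² / 308 = 2.5455
  white: (126 − 154)² / 154 = 5.0909
χ² = 20.3636 + 2.5455 + 5.0909 = 28.000
Degrees of freedom = 3 − 1 = 2; critical value at α = 0.05 is 5.991.
Since 28.000 > 5.991, we reject the null hypothesis — the data do not fit the 1:2:1 ratio.

28.000; not consistent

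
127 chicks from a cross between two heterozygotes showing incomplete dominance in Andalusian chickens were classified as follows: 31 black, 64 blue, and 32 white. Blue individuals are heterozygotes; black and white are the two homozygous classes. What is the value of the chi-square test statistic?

With incomplete dominance, a heterozygote × heterozygote cross gives a 1:2:1 phenotypic ratio.
Under the 1:2:1 hypothesis (Σ ratio = 4, N = 127):
  black: 127 × 1/4 = 31.75
  blue: 127 × 2/4 = 63.5
  white: 127 × 1/4 = 31.75
χ² = Σ (O − E)² / E
  black: (31 − 31.75)² / 31.75 = 0.0177
  blue: (64 − 63.5)² / 63.5 = 0.0039
  white: (32 − 31.75)² / 31.75 = 0.0020
χ² = 0.0177 + 0.0039 + 0.0020 = 0.0236 ≈ 0.024

0.024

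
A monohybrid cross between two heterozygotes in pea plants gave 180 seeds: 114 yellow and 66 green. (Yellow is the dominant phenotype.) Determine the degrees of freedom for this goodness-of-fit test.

For a monohybrid cross between heterozygotes with complete dominance, the expected phenotypic ratio is 3:1.
A goodness-of-fit test with 2 phenotype classes has df = 2 − 1 = 1.

1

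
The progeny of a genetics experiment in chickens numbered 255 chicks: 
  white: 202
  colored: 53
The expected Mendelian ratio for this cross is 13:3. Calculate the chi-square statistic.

0.693

Expected counts for N = 255 under a 13:3 ratio (total parts = 16):
  white: 255 × 13/16 = 207.1875
  colored: 255 × 3/16 = 47.8125
χ² = Σ (O − E)² / E
  white: (202 − 207.1875)² / 207.1875 = 0.1299
  colored: (53 − 47.8125)² / 47.8125 = 0.5628
χ² = 0.1299 + 0.5628 = 0.6927 ≈ 0.693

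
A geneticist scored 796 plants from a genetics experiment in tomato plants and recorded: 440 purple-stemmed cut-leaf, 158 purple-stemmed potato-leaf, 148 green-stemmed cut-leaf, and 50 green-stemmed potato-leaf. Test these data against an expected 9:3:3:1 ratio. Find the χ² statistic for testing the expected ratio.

0.659

The 9:3:3:1 ratio has 16 parts, so with N = 796 the expected counts are:
  purple-stemmed cut-leaf: 796 × 9/16 = 447.75
  purple-stemmed potato-leaf: 796 × 3/16 = 149.25
  green-stemmed cut-leaf: 796 × 3/16 = 149.25
  green-stemmed potato-leaf: 796 × 1/16 = 49.75
χ² = Σ (O − E)² / E
  purple-stemmed cut-leaf: (440 − 447.75)² / 447.75 = 0.1341
  purple-stemmed potato-leaf: (158 − 149.25)² / 149.25 = 0.5130
  green-stemmed cut-leaf: (148 − 149.25)² / 149.25 = 0.0105
  green-stemmed potato-leaf: (50 − 49.75)² / 49.75 = 0.0013
χ² = 0.1341 + 0.5130 + 0.0105 + 0.0013 = 0.6589 ≈ 0.659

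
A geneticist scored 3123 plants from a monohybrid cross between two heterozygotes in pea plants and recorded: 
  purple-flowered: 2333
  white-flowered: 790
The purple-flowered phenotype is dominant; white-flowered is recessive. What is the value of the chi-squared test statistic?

0.146

For a monohybrid cross between heterozygotes with complete dominance, the expected phenotypic ratio is 3:1.
The 3:1 ratio has 4 parts, so with N = 3123 the expected counts are:
  purple-flowered: 3123 × 3/4 = 2342.25
  white-flowered: 3123 × 1/4 = 780.75
χ² = Σ (O − E)² / E
  purple-flowered: (2333 − 2342.25)² / 2342.25 = 0.0365
  white-flowered: (790 − 780.75)² / 780.75 = 0.1096
χ² = 0.0365 + 0.1096 = 0.1461 ≈ 0.146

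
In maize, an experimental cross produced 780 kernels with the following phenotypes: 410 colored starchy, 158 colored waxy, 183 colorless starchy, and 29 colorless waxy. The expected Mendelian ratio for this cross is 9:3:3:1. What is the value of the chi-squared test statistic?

20.064

Total ratio parts = 16. Expected numbers out of 780:
  colored starchy: 780 × 9/16 = 438.75
  colored waxy: 780 × 3/16 = 146.25
  colorless starchy: 780 × 3/16 = 146.25
  colorless waxy: 780 × 1/16 = 48.75
χ² = Σ (O − E)² / E
  colored starchy: (410 − 438.75)² / 438.75 = 1.8839
  colored waxy: (158 − 146.25)² / 146.25 = 0.9440
  colorless starchy: (183 − 146.25)² / 146.25 = 9.2346
  colorless waxy: (29 − 48.75)² / 48.75 = 8.0013
χ² = 1.8839 + 0.9440 + 9.2346 + 8.0013 = 20.0638 ≈ 20.064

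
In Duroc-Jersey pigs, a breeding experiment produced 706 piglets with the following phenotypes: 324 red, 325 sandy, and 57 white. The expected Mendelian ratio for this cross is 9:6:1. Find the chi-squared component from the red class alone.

Total ratio parts = 16. Expected numbers out of 706:
  red: 706 × 9/16 = 397.125
  sandy: 706 × 6/16 = 264.75
  white: 706 × 1/16 = 44.125
Contribution of red: (324 − 397.125)² / 397.125 = 13.4649

13.465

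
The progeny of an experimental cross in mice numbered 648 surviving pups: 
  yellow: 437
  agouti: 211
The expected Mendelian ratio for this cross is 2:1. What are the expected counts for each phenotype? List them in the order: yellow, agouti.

432, 216

Expected counts for N = 648 under a 2:1 ratio (total parts = 3):
  yellow: 648 × 2/3 = 432
  agouti: 648 × 1/3 = 216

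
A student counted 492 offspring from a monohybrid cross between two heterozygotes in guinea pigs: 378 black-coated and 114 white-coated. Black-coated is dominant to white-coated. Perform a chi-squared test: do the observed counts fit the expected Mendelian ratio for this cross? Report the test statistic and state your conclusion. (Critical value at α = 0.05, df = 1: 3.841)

0.878; consistent

For a monohybrid cross between heterozygotes with complete dominance, the expected phenotypic ratio is 3:1.
Under the 3:1 hypothesis (Σ ratio = 4, N = 492):
  black-coated: 492 × 3/4 = 369
  white-coated: 492 × 1/4 = 123
χ² = Σ (O − E)² / E
  black-coated: (378 − 369)² / 369 = 0.2195
  white-coated: (114 − 123)² / 123 = 0.6585
χ² = 0.2195 + 0.6585 = 0.878
Degrees of freedom = 2 − 1 = 1; critical value at α = 0.05 is 3.841.
Since 0.878 < 3.841, we fail to reject the null hypothesis — the data are consistent with the 3:1 ratio.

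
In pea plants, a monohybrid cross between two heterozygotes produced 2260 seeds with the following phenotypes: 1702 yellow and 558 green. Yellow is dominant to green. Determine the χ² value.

For a monohybrid cross between heterozygotes with complete dominance, the expected phenotypic ratio is 3:1.
Expected counts for N = 2260 under a 3:1 ratio (total parts = 4):
  yellow: 2260 × 3/4 = 1695
  green: 2260 × 1/4 = 565
χ² = Σ (O − E)² / E
  yellow: (1702 − 1695)² / 1695 = 0.0289
  green: (558 − 565)² / 565 = 0.0867
χ² = 0.0289 + 0.0867 = 0.1156 ≈ 0.116

0.116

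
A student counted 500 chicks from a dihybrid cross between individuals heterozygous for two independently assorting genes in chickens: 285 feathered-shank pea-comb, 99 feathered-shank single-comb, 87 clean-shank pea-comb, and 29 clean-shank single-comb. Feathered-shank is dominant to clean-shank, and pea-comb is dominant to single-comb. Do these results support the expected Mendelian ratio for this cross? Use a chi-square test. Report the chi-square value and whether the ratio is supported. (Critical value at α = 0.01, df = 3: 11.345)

0.992; consistent

A dihybrid F₂ with independent assortment and complete dominance at both loci gives a 9:3:3:1 phenotypic ratio.
Under the 9:3:3:1 hypothesis (Σ ratio = 16, N = 500):
  feathered-shank pea-comb: 500 × 9/16 = 281.25
  feathered-shank single-comb: 500 × 3/16 = 93.75
  clean-shank pea-comb: 500 × 3/16 = 93.75
  clean-shank single-comb: 500 × 1/16 = 31.25
χ² = Σ (O − E)² / E
  feathered-shank pea-comb: (285 − 281.25)² / 281.25 = 0.0500
  feathered-shank single-comb: (99 − 93.75)² / 93.75 = 0.2940
  clean-shank pea-comb: (87 − 93.75)² / 93.75 = 0.4860
  clean-shank single-comb: (29 − 31.25)² / 31.25 = 0.1620
χ² = 0.0500 + 0.2940 + 0.4860 + 0.1620 = 0.992
Degrees of freedom = 4 − 1 = 3; critical value at α = 0.01 is 11.345.
Since 0.992 < 11.345, we fail to reject the null hypothesis — the data are consistent with the 9:3:3:1 ratio.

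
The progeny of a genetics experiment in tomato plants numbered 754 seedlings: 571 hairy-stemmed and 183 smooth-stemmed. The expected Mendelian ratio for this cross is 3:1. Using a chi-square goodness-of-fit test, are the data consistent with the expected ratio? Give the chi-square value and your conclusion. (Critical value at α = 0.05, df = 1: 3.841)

Under the 3:1 hypothesis (Σ ratio = 4, N = 754):
  hairy-stemmed: 754 × 3/4 = 565.5
  smooth-stemmed: 754 × 1/4 = 188.5
χ² = Σ (O − E)² / E
  hairy-stemmed: (571 − 565.5)² / 565.5 = 0.0535
  smooth-stemmed: (183 − 188.5)² / 188.5 = 0.1605
χ² = 0.0535 + 0.1605 = 0.214
Degrees of freedom = 2 − 1 = 1; critical value at α = 0.05 is 3.841.
Since 0.214 < 3.841, we fail to reject the null hypothesis — the data are consistent with the 3:1 ratio.

0.214; consistent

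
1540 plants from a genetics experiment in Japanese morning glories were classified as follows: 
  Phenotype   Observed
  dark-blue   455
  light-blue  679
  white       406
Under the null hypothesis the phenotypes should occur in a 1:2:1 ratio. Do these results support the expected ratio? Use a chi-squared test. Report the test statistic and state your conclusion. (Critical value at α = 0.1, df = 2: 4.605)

24.627; not consistent

Expected counts for N = 1540 under a 1:2:1 ratio (total parts = 4):
  dark-blue: 1540 × 1/4 = 385
  light-blue: 1540 × 2/4 = 770
  white: 1540 × 1/4 = 385
χ² = Σ (O − E)² / E
  dark-blue: (455 − 385)² / 385 = 12.7273
  light-blue: (679 − 770)² / 770 = 10.7545
  white: (406 − 385)² / 385 = 1.1455
χ² = 12.7273 + 10.7545 + 1.1455 = 24.6273 ≈ 24.627
Degrees of freedom = 3 − 1 = 2; critical value at α = 0.1 is 4.605.
Since 24.627 > 4.605, we reject the null hypothesis — the data do not fit the 1:2:1 ratio.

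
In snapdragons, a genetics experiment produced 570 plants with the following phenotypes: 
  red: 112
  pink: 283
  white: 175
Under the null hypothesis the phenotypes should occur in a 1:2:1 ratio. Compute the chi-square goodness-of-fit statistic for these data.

13.954

Expected counts for N = 570 under a 1:2:1 ratio (total parts = 4):
  red: 570 × 1/4 = 142.5
  pink: 570 × 2/4 = 285
  white: 570 × 1/4 = 142.5
χ² = Σ (O − E)² / E
  red: (112 − 142.5)² / 142.5 = 6.5281
  pink: (283 − 285)² / 285 = 0.0140
  white: (175 − 142.5)² / 142.5 = 7.4123
χ² = 6.5281 + 0.0140 + 7.4123 = 13.9544 ≈ 13.954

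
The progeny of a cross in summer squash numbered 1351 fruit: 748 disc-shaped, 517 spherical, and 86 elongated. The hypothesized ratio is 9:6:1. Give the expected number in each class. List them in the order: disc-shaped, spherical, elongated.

Expected counts for N = 1351 under a 9:6:1 ratio (total parts = 16):
  disc-shaped: 1351 × 9/16 = 759.9375
  spherical: 1351 × 6/16 = 506.625
  elongated: 1351 × 1/16 = 84.4375

759.9375, 506.625, 84.4375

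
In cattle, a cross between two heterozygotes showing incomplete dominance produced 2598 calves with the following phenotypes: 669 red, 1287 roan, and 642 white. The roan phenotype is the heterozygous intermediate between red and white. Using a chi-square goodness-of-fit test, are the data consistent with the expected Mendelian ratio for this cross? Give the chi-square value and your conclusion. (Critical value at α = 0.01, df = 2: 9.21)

0.783; consistent

With incomplete dominance, a heterozygote × heterozygote cross gives a 1:2:1 phenotypic ratio.
Total ratio parts = 4. Expected numbers out of 2598:
  red: 2598 × 1/4 = 649.5
  roan: 2598 × 2/4 = 1299
  white: 2598 × 1/4 = 649.5
χ² = Σ (O − E)² / E
  red: (669 − 649.5)² / 649.5 = 0.5855
  roan: (1287 − 1299)² / 1299 = 0.1109
  white: (642 − 649.5)² / 649.5 = 0.0866
χ² = 0.5855 + 0.1109 + 0.0866 = 0.783
Degrees of freedom = 3 − 1 = 2; critical value at α = 0.01 is 9.21.
Since 0.783 < 9.21, we fail to reject the null hypothesis — the data are consistent with the 1:2:1 ratio.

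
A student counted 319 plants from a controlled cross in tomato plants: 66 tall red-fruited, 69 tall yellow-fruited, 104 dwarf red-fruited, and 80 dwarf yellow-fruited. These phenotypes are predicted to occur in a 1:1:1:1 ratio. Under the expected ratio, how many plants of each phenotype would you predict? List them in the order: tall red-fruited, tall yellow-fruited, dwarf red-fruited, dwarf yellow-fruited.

Total ratio parts = 4. Expected numbers out of 319:
  tall red-fruited: 319 × 1/4 = 79.75
  tall yellow-fruited: 319 × 1/4 = 79.75
  dwarf red-fruited: 319 × 1/4 = 79.75
  dwarf yellow-fruited: 319 × 1/4 = 79.75

79.75, 79.75, 79.75, 79.75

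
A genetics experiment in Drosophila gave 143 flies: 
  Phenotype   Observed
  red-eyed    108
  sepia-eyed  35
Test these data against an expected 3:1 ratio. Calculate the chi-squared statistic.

The 3:1 ratio has 4 parts, so with N = 143 the expected counts are:
  red-eyed: 143 × 3/4 = 107.25
  sepia-eyed: 143 × 1/4 = 35.75
χ² = Σ (O − E)² / E
  red-eyed: (108 − 107.25)² / 107.25 = 0.0052
  sepia-eyed: (35 − 35.75)² / 35.75 = 0.0157
χ² = 0.0052 + 0.0157 = 0.0209 ≈ 0.021

0.021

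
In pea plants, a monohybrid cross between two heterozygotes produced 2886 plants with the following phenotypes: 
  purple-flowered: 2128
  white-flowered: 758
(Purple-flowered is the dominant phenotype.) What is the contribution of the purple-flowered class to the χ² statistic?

For a monohybrid cross between heterozygotes with complete dominance, the expected phenotypic ratio is 3:1.
Total ratio parts = 4. Expected numbers out of 2886:
  purple-flowered: 2886 × 3/4 = 2164.5
  white-flowered: 2886 × 1/4 = 721.5
Contribution of purple-flowered: (2128 − 2164.5)² / 2164.5 = 0.6155

0.616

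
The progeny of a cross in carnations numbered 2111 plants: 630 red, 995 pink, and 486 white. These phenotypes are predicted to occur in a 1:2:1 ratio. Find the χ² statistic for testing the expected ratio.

26.581

Under the 1:2:1 hypothesis (Σ ratio = 4, N = 2111):
  red: 2111 × 1/4 = 527.75
  pink: 2111 × 2/4 = 1055.5
  white: 2111 × 1/4 = 527.75
χ² = Σ (O − E)² / E
  red: (630 − 527.75)² / 527.75 = 19.8106
  pink: (995 − 1055.5)² / 1055.5 = 3.4678
  white: (486 − 527.75)² / 527.75 = 3.3028
χ² = 19.8106 + 3.4678 + 3.3028 = 26.5812 ≈ 26.581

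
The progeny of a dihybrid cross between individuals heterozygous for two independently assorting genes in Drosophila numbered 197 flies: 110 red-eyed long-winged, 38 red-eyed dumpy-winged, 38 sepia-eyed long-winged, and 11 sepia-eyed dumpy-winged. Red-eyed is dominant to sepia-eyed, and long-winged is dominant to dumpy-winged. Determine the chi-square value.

A dihybrid F₂ with independent assortment and complete dominance at both loci gives a 9:3:3:1 phenotypic ratio.
Under the 9:3:3:1 hypothesis (Σ ratio = 16, N = 197):
  red-eyed long-winged: 197 × 9/16 = 110.8125
  red-eyed dumpy-winged: 197 × 3/16 = 36.9375
  sepia-eyed long-winged: 197 × 3/16 = 36.9375
  sepia-eyed dumpy-winged: 197 × 1/16 = 12.3125
χ² = Σ (O − E)² / E
  red-eyed long-winged: (110 − 110.8125)² / 110.8125 = 0.0060
  red-eyed dumpy-winged: (38 − 36.9375)² / 36.9375 = 0.0306
  sepia-eyed long-winged: (38 − 36.9375)² / 36.9375 = 0.0306
  sepia-eyed dumpy-winged: (11 − 12.3125)² / 12.3125 = 0.1399
χ² = 0.0060 + 0.0306 + 0.0306 + 0.1399 = 0.2071 ≈ 0.207

0.207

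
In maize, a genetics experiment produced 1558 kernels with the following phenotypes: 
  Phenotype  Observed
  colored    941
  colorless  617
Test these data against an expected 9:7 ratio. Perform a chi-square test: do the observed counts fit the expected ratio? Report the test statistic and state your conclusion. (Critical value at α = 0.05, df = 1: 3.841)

10.893; not consistent

The 9:7 ratio has 16 parts, so with N = 1558 the expected counts are:
  colored: 1558 × 9/16 = 876.375
  colorless: 1558 × 7/16 = 681.625
χ² = Σ (O − E)² / E
  colored: (941 − 876.375)² / 876.375 = 4.7655
  colorless: (617 − 681.625)² / 681.625 = 6.1271
χ² = 4.7655 + 6.1271 = 10.8926 ≈ 10.893
Degrees of freedom = 2 − 1 = 1; critical value at α = 0.05 is 3.841.
Since 10.893 > 3.841, we reject the null hypothesis — the data do not fit the 9:7 ratio.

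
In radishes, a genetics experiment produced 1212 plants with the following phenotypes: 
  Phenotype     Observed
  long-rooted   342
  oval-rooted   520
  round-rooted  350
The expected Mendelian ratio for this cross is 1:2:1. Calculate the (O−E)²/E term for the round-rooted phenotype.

Total ratio parts = 4. Expected numbers out of 1212:
  long-rooted: 1212 × 1/4 = 303
  oval-rooted: 1212 × 2/4 = 606
  round-rooted: 1212 × 1/4 = 303
Contribution of round-rooted: (350 − 303)² / 303 = 7.2904

7.290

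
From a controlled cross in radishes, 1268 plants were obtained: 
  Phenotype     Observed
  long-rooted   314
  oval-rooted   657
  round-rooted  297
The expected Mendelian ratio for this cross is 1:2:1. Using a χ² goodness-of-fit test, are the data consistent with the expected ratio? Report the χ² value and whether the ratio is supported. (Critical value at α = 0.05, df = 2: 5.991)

Expected counts for N = 1268 under a 1:2:1 ratio (total parts = 4):
  long-rooted: 1268 × 1/4 = 317
  oval-rooted: 1268 × 2/4 = 634
  round-rooted: 1268 × 1/4 = 317
χ² = Σ (O − E)² / E
  long-rooted: (314 − 317)² / 317 = 0.0284
  oval-rooted: (657 − 634)² / 634 = 0.8344
  round-rooted: (297 − 317)² / 317 = 1.2618
χ² = 0.0284 + 0.8344 + 1.2618 = 2.1246 ≈ 2.125
Degrees of freedom = 3 − 1 = 2; critical value at α = 0.05 is 5.991.
Since 2.125 < 5.991, we fail to reject the null hypothesis — the data are consistent with the 1:2:1 ratio.

2.125; consistent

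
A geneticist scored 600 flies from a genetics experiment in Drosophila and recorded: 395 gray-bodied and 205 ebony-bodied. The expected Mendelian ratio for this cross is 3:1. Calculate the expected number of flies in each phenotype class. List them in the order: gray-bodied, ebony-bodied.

Total ratio parts = 4. Expected numbers out of 600:
  gray-bodied: 600 × 3/4 = 450
  ebony-bodied: 600 × 1/4 = 150

450, 150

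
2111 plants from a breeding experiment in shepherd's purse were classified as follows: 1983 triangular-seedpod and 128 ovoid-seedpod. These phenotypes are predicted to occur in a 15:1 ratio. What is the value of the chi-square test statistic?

0.125

Total ratio parts = 16. Expected numbers out of 2111:
  triangular-seedpod: 2111 × 15/16 = 1979.0625
  ovoid-seedpod: 2111 × 1/16 = 131.9375
χ² = Σ (O − E)² / E
  triangular-seedpod: (1983 − 1979.0625)² / 1979.0625 = 0.0078
  ovoid-seedpod: (128 − 131.9375)² / 131.9375 = 0.1175
χ² = 0.0078 + 0.1175 = 0.1253 ≈ 0.125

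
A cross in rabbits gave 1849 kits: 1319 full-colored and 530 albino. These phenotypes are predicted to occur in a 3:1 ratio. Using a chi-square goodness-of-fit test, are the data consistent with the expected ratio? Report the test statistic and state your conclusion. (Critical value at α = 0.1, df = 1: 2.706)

Total ratio parts = 4. Expected numbers out of 1849:
  full-colored: 1849 × 3/4 = 1386.75
  albino: 1849 × 1/4 = 462.25
χ² = Σ (O − E)² / E
  full-colored: (1319 − 1386.75)² / 1386.75 = 3.3099
  albino: (530 − 462.25)² / 462.25 = 9.9298
χ² = 3.3099 + 9.9298 = 13.2397 ≈ 13.240
Degrees of freedom = 2 − 1 = 1; critical value at α = 0.1 is 2.706.
Since 13.240 > 2.706, we reject the null hypothesis — the data do not fit the 3:1 ratio.

13.240; not consistent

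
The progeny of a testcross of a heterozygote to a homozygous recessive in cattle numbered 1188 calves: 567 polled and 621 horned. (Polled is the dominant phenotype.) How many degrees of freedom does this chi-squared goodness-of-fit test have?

1

A testcross of a heterozygote (Aa × aa) gives a 1:1 phenotypic ratio.
A goodness-of-fit test with 2 phenotype classes has df = 2 − 1 = 1.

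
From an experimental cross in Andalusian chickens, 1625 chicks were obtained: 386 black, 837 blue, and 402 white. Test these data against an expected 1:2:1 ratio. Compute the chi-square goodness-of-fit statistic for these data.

1.793

Expected counts for N = 1625 under a 1:2:1 ratio (total parts = 4):
  black: 1625 × 1/4 = 406.25
  blue: 1625 × 2/4 = 812.5
  white: 1625 × 1/4 = 406.25
χ² = Σ (O − E)² / E
  black: (386 − 406.25)² / 406.25 = 1.0094
  blue: (837 − 812.5)² / 812.5 = 0.7388
  white: (402 − 406.25)² / 406.25 = 0.0445
χ² = 1.0094 + 0.7388 + 0.0445 = 1.7927 ≈ 1.793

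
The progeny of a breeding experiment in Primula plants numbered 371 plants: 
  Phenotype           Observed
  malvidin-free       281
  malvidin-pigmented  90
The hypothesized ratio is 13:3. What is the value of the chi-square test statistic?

Expected counts for N = 371 under a 13:3 ratio (total parts = 16):
  malvidin-free: 371 × 13/16 = 301.4375
  malvidin-pigmented: 371 × 3/16 = 69.5625
χ² = Σ (O − E)² / E
  malvidin-free: (281 − 301.4375)² / 301.4375 = 1.3857
  malvidin-pigmented: (90 − 69.5625)² / 69.5625 = 6.0045
χ² = 1.3857 + 6.0045 = 7.3902 ≈ 7.390

7.390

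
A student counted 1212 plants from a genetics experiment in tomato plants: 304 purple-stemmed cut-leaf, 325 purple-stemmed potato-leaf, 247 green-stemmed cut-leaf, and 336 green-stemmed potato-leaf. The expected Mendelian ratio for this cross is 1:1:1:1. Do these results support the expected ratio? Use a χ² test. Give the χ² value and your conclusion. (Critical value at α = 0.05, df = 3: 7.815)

Expected counts for N = 1212 under a 1:1:1:1 ratio (total parts = 4):
  purple-stemmed cut-leaf: 1212 × 1/4 = 303
  purple-stemmed potato-leaf: 1212 × 1/4 = 303
  green-stemmed cut-leaf: 1212 × 1/4 = 303
  green-stemmed potato-leaf: 1212 × 1/4 = 303
χ² = Σ (O − E)² / E
  purple-stemmed cut-leaf: (304 − 303)² / 303 = 0.0033
  purple-stemmed potato-leaf: (325 − 303)² / 303 = 1.5974
  green-stemmed cut-leaf: (247 − 303)² / 303 = 10.3498
  green-stemmed potato-leaf: (336 − 303)² / 303 = 3.5941
χ² = 0.0033 + 1.5974 + 10.3498 + 3.5941 = 15.5446 ≈ 15.545
Degrees of freedom = 4 − 1 = 3; critical value at α = 0.05 is 7.815.
Since 15.545 > 7.815, we reject the null hypothesis — the data do not fit the 1:1:1:1 ratio.

15.545; not consistent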